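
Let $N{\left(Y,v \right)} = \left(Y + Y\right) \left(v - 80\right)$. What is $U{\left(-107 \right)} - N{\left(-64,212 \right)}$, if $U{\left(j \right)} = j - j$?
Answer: $16896$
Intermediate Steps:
$U{\left(j \right)} = 0$
$N{\left(Y,v \right)} = 2 Y \left(-80 + v\right)$
$U{\left(-107 \right)} - N{\left(-64,212 \right)} = 0 - 2 \left(-64\right) \left(-80 + 212\right) = 0 - 2 \left(-64\right) 132 = 0 - -16896 = 0 + 16896 = 16896$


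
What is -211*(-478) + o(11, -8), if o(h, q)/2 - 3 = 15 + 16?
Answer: 100926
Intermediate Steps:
o(h, q) = 68 (o(h, q) = 6 + 2*(15 + 16) = 6 + 2*31 = 6 + 62 = 68)
-211*(-478) + o(11, -8) = -211*(-478) + 68 = 100858 + 68 = 100926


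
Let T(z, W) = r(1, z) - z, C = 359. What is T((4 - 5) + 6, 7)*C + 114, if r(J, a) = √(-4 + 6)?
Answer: -1681 + 359*√2 ≈ -1173.3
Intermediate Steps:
r(J, a) = √2
T(z, W) = √2 - z
T((4 - 5) + 6, 7)*C + 114 = (√2 - ((4 - 5) + 6))*359 + 114 = (√2 - (-1 + 6))*359 + 114 = (√2 - 1*5)*359 + 114 = (√2 - 5)*359 + 114 = (-5 + √2)*359 + 114 = (-1795 + 359*√2) + 114 = -1681 + 359*√2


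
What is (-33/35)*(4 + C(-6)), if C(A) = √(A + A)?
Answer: -132/35 - 66*I*√3/35 ≈ -3.7714 - 3.2662*I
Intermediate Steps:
C(A) = √2*√A (C(A) = √(2*A) = √2*√A)
(-33/35)*(4 + C(-6)) = (-33/35)*(4 + √2*√(-6)) = (-33*1/35)*(4 + √2*(I*√6)) = -33*(4 + 2*I*√3)/35 = -132/35 - 66*I*√3/35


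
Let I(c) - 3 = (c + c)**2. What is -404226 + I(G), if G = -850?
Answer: 2485777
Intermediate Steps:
I(c) = 3 + 4*c**2 (I(c) = 3 + (c + c)**2 = 3 + (2*c)**2 = 3 + 4*c**2)
-404226 + I(G) = -404226 + (3 + 4*(-850)**2) = -404226 + (3 + 4*722500) = -404226 + (3 + 2890000) = -404226 + 2890003 = 2485777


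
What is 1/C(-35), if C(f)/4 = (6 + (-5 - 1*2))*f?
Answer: 1/140 ≈ 0.0071429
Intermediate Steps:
C(f) = -4*f (C(f) = 4*((6 + (-5 - 1*2))*f) = 4*((6 + (-5 - 2))*f) = 4*((6 - 7)*f) = 4*(-f) = -4*f)
1/C(-35) = 1/(-4*(-35)) = 1/140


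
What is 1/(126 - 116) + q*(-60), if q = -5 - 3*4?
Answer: 10201/10 ≈ 1020.1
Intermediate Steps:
q = -17 (q = -5 - 12 = -17)
1/(126 - 116) + q*(-60) = 1/(126 - 116) - 17*(-60) = 1/10 + 1020 = ⅒ + 1020 = 10201/10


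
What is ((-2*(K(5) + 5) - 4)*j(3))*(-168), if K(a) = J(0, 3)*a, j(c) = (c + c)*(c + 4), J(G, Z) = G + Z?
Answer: 310464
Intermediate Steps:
j(c) = 2*c*(4 + c) (j(c) = (2*c)*(4 + c) = 2*c*(4 + c))
K(a) = 3*a (K(a) = (0 + 3)*a = 3*a)
((-2*(K(5) + 5) - 4)*j(3))*(-168) = ((-2*(3*5 + 5) - 4)*(2*3*(4 + 3)))*(-168) = ((-2*(15 + 5) - 4)*(2*3*7))*(-168) = ((-2*20 - 4)*42)*(-168) = ((-40 - 4)*42)*(-168) = -44*42*(-168) = -1848*(-168) = 310464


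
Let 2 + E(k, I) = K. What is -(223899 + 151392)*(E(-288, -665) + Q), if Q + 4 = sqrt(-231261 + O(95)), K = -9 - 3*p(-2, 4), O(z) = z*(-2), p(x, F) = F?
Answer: 10132857 - 375291*I*sqrt(231451) ≈ 1.0133e+7 - 1.8055e+8*I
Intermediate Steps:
O(z) = -2*z
K = -21 (K = -9 - 3*4 = -9 - 12 = -21)
E(k, I) = -23 (E(k, I) = -2 - 21 = -23)
Q = -4 + I*sqrt(231451) (Q = -4 + sqrt(-231261 - 2*95) = -4 + sqrt(-231261 - 190) = -4 + sqrt(-231451) = -4 + I*sqrt(231451) ≈ -4.0 + 481.09*I)
-(223899 + 151392)*(E(-288, -665) + Q) = -(223899 + 151392)*(-23 + (-4 + I*sqrt(231451))) = -375291*(-27 + I*sqrt(231451)) = -(-10132857 + 375291*I*sqrt(231451)) = 10132857 - 375291*I*sqrt(231451)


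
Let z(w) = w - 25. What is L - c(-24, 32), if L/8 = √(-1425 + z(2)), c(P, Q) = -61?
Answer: 61 + 16*I*√362 ≈ 61.0 + 304.42*I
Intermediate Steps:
z(w) = -25 + w
L = 16*I*√362 (L = 8*√(-1425 + (-25 + 2)) = 8*√(-1425 - 23) = 8*√(-1448) = 8*(2*I*√362) = 16*I*√362 ≈ 304.42*I)
L - c(-24, 32) = 16*I*√362 - 1*(-61) = 16*I*√362 + 61 = 61 + 16*I*√362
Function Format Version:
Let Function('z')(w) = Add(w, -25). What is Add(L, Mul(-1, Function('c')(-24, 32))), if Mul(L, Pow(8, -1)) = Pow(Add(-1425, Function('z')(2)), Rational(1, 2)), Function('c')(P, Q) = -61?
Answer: Add(61, Mul(16, I, Pow(362, Rational(1, 2)))) ≈ Add(61.000, Mul(304.42, I))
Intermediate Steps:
Function('z')(w) = Add(-25, w)
L = Mul(16, I, Pow(362, Rational(1, 2))) (L = Mul(8, Pow(Add(-1425, Add(-25, 2)), Rational(1, 2))) = Mul(8, Pow(Add(-1425, -23), Rational(1, 2))) = Mul(8, Pow(-1448, Rational(1, 2))) = Mul(8, Mul(2, I, Pow(362, Rational(1, 2)))) = Mul(16, I, Pow(362, Rational(1, 2))) ≈ Mul(304.42, I))
Add(L, Mul(-1, Function('c')(-24, 32))) = Add(Mul(16, I, Pow(362, Rational(1, 2))), Mul(-1, -61)) = Add(Mul(16, I, Pow(362, Rational(1, 2))), 61) = Add(61, Mul(16, I, Pow(362, Rational(1, 2))))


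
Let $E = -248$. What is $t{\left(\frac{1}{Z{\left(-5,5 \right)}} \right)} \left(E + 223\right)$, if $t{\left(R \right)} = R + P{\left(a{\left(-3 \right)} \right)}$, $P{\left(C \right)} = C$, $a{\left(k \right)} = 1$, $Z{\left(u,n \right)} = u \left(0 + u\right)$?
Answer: $-26$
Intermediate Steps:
$Z{\left(u,n \right)} = u^{2}$ ($Z{\left(u,n \right)} = u u = u^{2}$)
$t{\left(R \right)} = 1 + R$ ($t{\left(R \right)} = R + 1 = 1 + R$)
$t{\left(\frac{1}{Z{\left(-5,5 \right)}} \right)} \left(E + 223\right) = \left(1 + \frac{1}{\left(-5\right)^{2}}\right) \left(-248 + 223\right) = \left(1 + \frac{1}{25}\right) \left(-25\right) = \frac{26}{25} \left(-25\right) = -26$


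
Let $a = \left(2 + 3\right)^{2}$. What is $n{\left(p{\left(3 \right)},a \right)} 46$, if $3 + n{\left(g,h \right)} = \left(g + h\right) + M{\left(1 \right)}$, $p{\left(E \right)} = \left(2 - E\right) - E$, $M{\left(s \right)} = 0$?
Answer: $828$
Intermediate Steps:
$a = 25$ ($a = 5^{2} = 25$)
$p{\left(E \right)} = 2 - 2 E$
$n{\left(g,h \right)} = -3 + g + h$ ($n{\left(g,h \right)} = -3 + \left(\left(g + h\right) + 0\right) = -3 + \left(g + h\right) = -3 + g + h$)
$n{\left(p{\left(3 \right)},a \right)} 46 = \left(-3 + \left(2 - 6\right) + 25\right) 46 = \left(-3 - 4 + 25\right) 46 = 18 \cdot 46 = 828$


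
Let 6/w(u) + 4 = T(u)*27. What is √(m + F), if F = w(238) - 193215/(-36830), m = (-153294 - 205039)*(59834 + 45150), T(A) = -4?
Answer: I*√400063952840163174962/103124 ≈ 1.9396e+5*I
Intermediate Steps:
w(u) = -3/56 (w(u) = 6/(-4 - 4*27) = 6/(-4 - 108) = 6/(-112) = 6*(-1/112) = -3/56)
m = -37619231672 (m = -358333*104984 = -37619231672)
F = 1070955/206248 (F = -3/56 - 193215/(-36830) = -3/56 - 193215*(-1/36830) = -3/56 + 38643/7366 = 1070955/206248 ≈ 5.1926)
√(m + F) = √(-37619231672 + 1070955/206248) = √(-7758891292815701/206248) = I*√400063952840163174962/103124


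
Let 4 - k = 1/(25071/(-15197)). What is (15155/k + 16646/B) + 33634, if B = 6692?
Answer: 2038347929311/55199918 ≈ 36927.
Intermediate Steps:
k = 115481/25071 (k = 4 - 1/(25071/(-15197)) = 4 - 1/(25071*(-1/15197)) = 4 - 1/(-25071/15197) = 4 - 1*(-15197/25071) = 4 + 15197/25071 = 115481/25071 ≈ 4.6062)
(15155/k + 16646/B) + 33634 = (15155/(115481/25071) + 16646/6692) + 33634 = (15155*(25071/115481) + 16646*(1/6692)) + 33634 = (379951005/115481 + 1189/478) + 33634 = 181753887299/55199918 + 33634 = 2038347929311/55199918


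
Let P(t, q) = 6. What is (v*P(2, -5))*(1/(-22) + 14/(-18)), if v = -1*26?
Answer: 4238/33 ≈ 128.42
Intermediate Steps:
v = -26
(v*P(2, -5))*(1/(-22) + 14/(-18)) = (-26*6)*(1/(-22) + 14/(-18)) = -156*(1*(-1/22) + 14*(-1/18)) = -156*(-1/22 - 7/9) = -156*(-163/198) = 4238/33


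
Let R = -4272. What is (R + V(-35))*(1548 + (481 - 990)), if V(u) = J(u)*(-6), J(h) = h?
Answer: -4220418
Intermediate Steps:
V(u) = -6*u (V(u) = u*(-6) = -6*u)
(R + V(-35))*(1548 + (481 - 990)) = (-4272 - 6*(-35))*(1548 + (481 - 990)) = (-4272 + 210)*(1548 - 509) = -4062*1039 = -4220418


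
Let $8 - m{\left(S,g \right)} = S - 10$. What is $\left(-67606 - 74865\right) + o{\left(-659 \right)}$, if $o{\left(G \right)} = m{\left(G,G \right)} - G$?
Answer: $-141135$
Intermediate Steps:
$m{\left(S,g \right)} = 18 - S$ ($m{\left(S,g \right)} = 8 - \left(S - 10\right) = 8 - \left(-10 + S\right) = 18 - S$)
$o{\left(G \right)} = 18 - 2 G$ ($o{\left(G \right)} = \left(18 - G\right) - G = 18 - 2 G$)
$\left(-67606 - 74865\right) + o{\left(-659 \right)} = \left(-67606 - 74865\right) + \left(18 - -1318\right) = \left(-67606 - 74865\right) + \left(18 + 1318\right) = -142471 + 1336 = -141135$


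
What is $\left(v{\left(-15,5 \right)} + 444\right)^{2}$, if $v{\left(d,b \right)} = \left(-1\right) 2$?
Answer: $195364$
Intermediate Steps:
$v{\left(d,b \right)} = -2$
$\left(v{\left(-15,5 \right)} + 444\right)^{2} = \left(-2 + 444\right)^{2} = 442^{2} = 195364$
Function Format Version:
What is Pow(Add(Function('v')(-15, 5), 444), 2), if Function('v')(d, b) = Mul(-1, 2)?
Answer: 195364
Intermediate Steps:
Function('v')(d, b) = -2
Pow(Add(Function('v')(-15, 5), 444), 2) = Pow(Add(-2, 444), 2) = Pow(442, 2) = 195364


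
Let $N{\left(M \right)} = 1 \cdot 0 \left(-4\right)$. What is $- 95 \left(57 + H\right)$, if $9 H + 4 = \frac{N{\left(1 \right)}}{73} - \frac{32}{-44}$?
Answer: $- \frac{59185}{11} \approx -5380.5$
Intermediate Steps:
$N{\left(M \right)} = 0$ ($N{\left(M \right)} = 0 \left(-4\right) = 0$)
$H = - \frac{4}{11}$ ($H = - \frac{4}{9} + \frac{\frac{0}{73} - \frac{32}{-44}}{9} = - \frac{4}{9} + \frac{0 \cdot \frac{1}{73} - - \frac{8}{11}}{9} = - \frac{4}{9} + \frac{0 + \frac{8}{11}}{9} = - \frac{4}{9} + \frac{1}{9} \cdot \frac{8}{11} = - \frac{4}{9} + \frac{8}{99} = - \frac{4}{11} \approx -0.36364$)
$- 95 \left(57 + H\right) = - 95 \left(57 - \frac{4}{11}\right) = \left(-95\right) \frac{623}{11} = - \frac{59185}{11}$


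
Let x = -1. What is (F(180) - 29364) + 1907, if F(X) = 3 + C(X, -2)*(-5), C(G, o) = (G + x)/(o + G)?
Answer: -4887707/178 ≈ -27459.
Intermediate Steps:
C(G, o) = (-1 + G)/(G + o) (C(G, o) = (G - 1)/(o + G) = (-1 + G)/(G + o))
F(X) = 3 - 5*(-1 + X)/(-2 + X) (F(X) = 3 + ((-1 + X)/(X - 2))*(-5) = 3 + ((-1 + X)/(-2 + X))*(-5) = 3 - 5*(-1 + X)/(-2 + X))
(F(180) - 29364) + 1907 = ((-1 - 2*180)/(-2 + 180) - 29364) + 1907 = ((-1 - 360)/178 - 29364) + 1907 = ((1/178)*(-361) - 29364) + 1907 = (-361/178 - 29364) + 1907 = -5227153/178 + 1907 = -4887707/178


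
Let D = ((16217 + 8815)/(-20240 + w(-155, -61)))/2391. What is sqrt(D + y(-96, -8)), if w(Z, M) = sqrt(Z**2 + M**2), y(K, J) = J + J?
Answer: 2*sqrt(-51428183182 + 2540836*sqrt(27746))/(797*sqrt(20240 - sqrt(27746))) ≈ 4.0001*I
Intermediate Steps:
y(K, J) = 2*J
w(Z, M) = sqrt(M**2 + Z**2)
D = 8344/(797*(-20240 + sqrt(27746))) (D = ((16217 + 8815)/(-20240 + sqrt((-61)**2 + (-155)**2)))/2391 = (25032/(-20240 + sqrt(3721 + 24025)))*(1/2391) = (25032/(-20240 + sqrt(27746)))*(1/2391) = 8344/(797*(-20240 + sqrt(27746))) ≈ -0.00052155)
sqrt(D + y(-96, -8)) = sqrt((-84441280/163237496819 - 4172*sqrt(27746)/163237496819) + 2*(-8)) = sqrt((-84441280/163237496819 - 4172*sqrt(27746)/163237496819) - 16) = sqrt(-2611884390384/163237496819 - 4172*sqrt(27746)/163237496819)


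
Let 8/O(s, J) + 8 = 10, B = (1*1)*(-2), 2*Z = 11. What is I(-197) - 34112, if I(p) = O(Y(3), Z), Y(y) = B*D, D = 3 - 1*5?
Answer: -34108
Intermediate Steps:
Z = 11/2 (Z = (1/2)*11 = 11/2 ≈ 5.5000)
B = -2 (B = 1*(-2) = -2)
D = -2 (D = 3 - 5 = -2)
Y(y) = 4 (Y(y) = -2*(-2) = 4)
O(s, J) = 4 (O(s, J) = 8/(-8 + 10) = 8/2 = 8*(1/2) = 4)
I(p) = 4
I(-197) - 34112 = 4 - 34112 = -34108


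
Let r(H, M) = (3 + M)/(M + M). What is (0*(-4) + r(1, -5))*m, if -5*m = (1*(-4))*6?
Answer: 24/25 ≈ 0.96000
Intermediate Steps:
r(H, M) = (3 + M)/(2*M) (r(H, M) = (3 + M)/((2*M)) = (3 + M)*(1/(2*M)) = (3 + M)/(2*M))
m = 24/5 (m = -1*(-4)*6/5 = -(-4)*6/5 = -⅕*(-24) = 24/5 ≈ 4.8000)
(0*(-4) + r(1, -5))*m = (0*(-4) + (½)*(3 - 5)/(-5))*(24/5) = (0 + (½)*(-⅕)*(-2))*(24/5) = (0 + ⅕)*(24/5) = (⅕)*(24/5) = 24/25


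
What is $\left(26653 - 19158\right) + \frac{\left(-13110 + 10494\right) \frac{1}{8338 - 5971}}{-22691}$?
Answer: $\frac{134184477377}{17903199} \approx 7495.0$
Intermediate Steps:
$\left(26653 - 19158\right) + \frac{\left(-13110 + 10494\right) \frac{1}{8338 - 5971}}{-22691} = 7495 + - \frac{2616}{2367} \left(- \frac{1}{22691}\right) = 7495 + \left(-2616\right) \frac{1}{2367} \left(- \frac{1}{22691}\right) = 7495 - - \frac{872}{17903199} = 7495 + \frac{872}{17903199} = \frac{134184477377}{17903199}$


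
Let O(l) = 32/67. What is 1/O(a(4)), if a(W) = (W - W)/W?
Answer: 67/32 ≈ 2.0938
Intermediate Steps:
a(W) = 0 (a(W) = 0/W = 0)
O(l) = 32/67 (O(l) = 32*(1/67) = 32/67)
1/O(a(4)) = 1/(32/67) = 67/32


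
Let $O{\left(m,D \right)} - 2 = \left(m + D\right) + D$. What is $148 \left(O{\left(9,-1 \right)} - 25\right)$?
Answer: $-2368$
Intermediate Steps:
$O{\left(m,D \right)} = 2 + m + 2 D$ ($O{\left(m,D \right)} = 2 + \left(\left(m + D\right) + D\right) = 2 + \left(\left(D + m\right) + D\right) = 2 + \left(m + 2 D\right) = 2 + m + 2 D$)
$148 \left(O{\left(9,-1 \right)} - 25\right) = 148 \left(\left(2 + 9 + 2 \left(-1\right)\right) - 25\right) = 148 \left(\left(2 + 9 - 2\right) - 25\right) = 148 \left(9 - 25\right) = 148 \left(-16\right) = -2368$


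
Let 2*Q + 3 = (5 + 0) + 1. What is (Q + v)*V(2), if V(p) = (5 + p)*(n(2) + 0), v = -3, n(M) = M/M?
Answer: -21/2 ≈ -10.500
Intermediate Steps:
Q = 3/2 (Q = -3/2 + ((5 + 0) + 1)/2 = -3/2 + (5 + 1)/2 = -3/2 + (1/2)*6 = -3/2 + 3 = 3/2 ≈ 1.5000)
n(M) = 1
V(p) = 5 + p (V(p) = (5 + p)*(1 + 0) = (5 + p)*1 = 5 + p)
(Q + v)*V(2) = (3/2 - 3)*(5 + 2) = -3/2*7 = -21/2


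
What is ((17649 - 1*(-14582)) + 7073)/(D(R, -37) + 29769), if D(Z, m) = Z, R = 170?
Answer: 39304/29939 ≈ 1.3128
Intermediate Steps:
((17649 - 1*(-14582)) + 7073)/(D(R, -37) + 29769) = ((17649 - 1*(-14582)) + 7073)/(170 + 29769) = ((17649 + 14582) + 7073)/29939 = (32231 + 7073)*(1/29939) = 39304*(1/29939) = 39304/29939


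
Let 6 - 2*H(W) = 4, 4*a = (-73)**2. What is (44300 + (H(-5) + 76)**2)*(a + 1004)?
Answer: 469390005/4 ≈ 1.1735e+8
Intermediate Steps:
a = 5329/4 (a = (1/4)*(-73)**2 = (1/4)*5329 = 5329/4 ≈ 1332.3)
H(W) = 1 (H(W) = 3 - 1/2*4 = 3 - 2 = 1)
(44300 + (H(-5) + 76)**2)*(a + 1004) = (44300 + (1 + 76)**2)*(5329/4 + 1004) = (44300 + 77**2)*(9345/4) = (44300 + 5929)*(9345/4) = 50229*(9345/4) = 469390005/4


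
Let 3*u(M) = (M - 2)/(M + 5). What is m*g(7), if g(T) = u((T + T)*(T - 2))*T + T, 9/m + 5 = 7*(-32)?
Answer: -2051/5725 ≈ -0.35825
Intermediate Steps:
u(M) = (-2 + M)/(3*(5 + M)) (u(M) = ((M - 2)/(M + 5))/3 = ((-2 + M)/(5 + M))/3 = (-2 + M)/(3*(5 + M)))
m = -9/229 (m = 9/(-5 + 7*(-32)) = 9/(-5 - 224) = 9/(-229) = 9*(-1/229) = -9/229 ≈ -0.039301)
g(T) = T + T*(-2 + 2*T*(-2 + T))/(3*(5 + 2*T*(-2 + T))) (g(T) = ((-2 + (T + T)*(T - 2))/(3*(5 + (T + T)*(T - 2))))*T + T = ((-2 + (2*T)*(-2 + T))/(3*(5 + (2*T)*(-2 + T))))*T + T = ((-2 + 2*T*(-2 + T))/(3*(5 + 2*T*(-2 + T))))*T + T = T*(-2 + 2*T*(-2 + T))/(3*(5 + 2*T*(-2 + T))) + T = T + T*(-2 + 2*T*(-2 + T))/(3*(5 + 2*T*(-2 + T))))
m*g(7) = -3*7*(13 + 8*7*(-2 + 7))/(229*(5 + 2*7*(-2 + 7))) = -3*7*(13 + 8*7*5)/(229*(5 + 2*7*5)) = -3*7*(13 + 280)/(229*(5 + 70)) = -3*7*293/(229*75) = -9/229*2051/225 = -2051/5725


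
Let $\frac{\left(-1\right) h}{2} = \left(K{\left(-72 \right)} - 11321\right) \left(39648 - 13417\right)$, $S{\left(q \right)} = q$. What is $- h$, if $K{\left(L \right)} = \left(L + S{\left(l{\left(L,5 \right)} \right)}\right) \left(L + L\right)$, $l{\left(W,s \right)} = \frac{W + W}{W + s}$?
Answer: $- \frac{4437603194}{67} \approx -6.6233 \cdot 10^{7}$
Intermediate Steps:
$l{\left(W,s \right)} = \frac{2 W}{W + s}$
$K{\left(L \right)} = 2 L \left(L + \frac{2 L}{5 + L}\right)$ ($K{\left(L \right)} = \left(L + \frac{2 L}{L + 5}\right) \left(L + L\right) = \left(L + \frac{2 L}{5 + L}\right) 2 L = 2 L \left(L + \frac{2 L}{5 + L}\right)$)
$h = \frac{4437603194}{67}$ ($h = - 2 \left(\frac{2 \left(-72\right)^{2} \left(7 - 72\right)}{5 - 72} - 11321\right) \left(39648 - 13417\right) = - 2 \left(2 \cdot 5184 \frac{1}{-67} \left(-65\right) - 11321\right) 26231 = - 2 \left(2 \cdot 5184 \left(- \frac{1}{67}\right) \left(-65\right) - 11321\right) 26231 = - 2 \left(\frac{673920}{67} - 11321\right) 26231 = - 2 \left(\left(- \frac{84587}{67}\right) 26231\right) = \left(-2\right) \left(- \frac{2218801597}{67}\right) = \frac{4437603194}{67} \approx 6.6233 \cdot 10^{7}$)
$- h = \left(-1\right) \frac{4437603194}{67} = - \frac{4437603194}{67}$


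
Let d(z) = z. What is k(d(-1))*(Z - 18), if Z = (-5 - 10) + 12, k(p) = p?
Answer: 21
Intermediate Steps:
Z = -3 (Z = -15 + 12 = -3)
k(d(-1))*(Z - 18) = -(-3 - 18) = -1*(-21) = 21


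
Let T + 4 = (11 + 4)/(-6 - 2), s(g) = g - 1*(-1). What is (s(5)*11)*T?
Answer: -1551/4 ≈ -387.75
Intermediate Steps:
s(g) = 1 + g (s(g) = g + 1 = 1 + g)
T = -47/8 (T = -4 + (11 + 4)/(-6 - 2) = -4 + 15/(-8) = -4 + 15*(-⅛) = -4 - 15/8 = -47/8 ≈ -5.8750)
(s(5)*11)*T = ((1 + 5)*11)*(-47/8) = (6*11)*(-47/8) = 66*(-47/8) = -1551/4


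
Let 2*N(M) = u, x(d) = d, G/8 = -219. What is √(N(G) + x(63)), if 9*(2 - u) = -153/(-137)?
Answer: √4800206/274 ≈ 7.9961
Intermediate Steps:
u = 257/137 (u = 2 - (-17)/(-137) = 2 - (-17)*(-1)/137 = 2 - ⅑*153/137 = 2 - 17/137 = 257/137 ≈ 1.8759)
G = -1752 (G = 8*(-219) = -1752)
N(M) = 257/274 (N(M) = (½)*(257/137) = 257/274)
√(N(G) + x(63)) = √(257/274 + 63) = √(17519/274) = √4800206/274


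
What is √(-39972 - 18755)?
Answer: I*√58727 ≈ 242.34*I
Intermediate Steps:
√(-39972 - 18755) = √(-58727) = I*√58727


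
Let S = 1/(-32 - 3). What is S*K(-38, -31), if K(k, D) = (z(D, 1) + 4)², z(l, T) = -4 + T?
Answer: -1/35 ≈ -0.028571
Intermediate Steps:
S = -1/35 (S = 1/(-35) = -1/35 ≈ -0.028571)
K(k, D) = 1 (K(k, D) = ((-4 + 1) + 4)² = (-3 + 4)² = 1² = 1)
S*K(-38, -31) = -1/35*1 = -1/35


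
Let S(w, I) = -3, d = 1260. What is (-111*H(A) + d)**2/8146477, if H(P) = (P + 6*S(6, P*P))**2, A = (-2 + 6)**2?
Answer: 665856/8146477 ≈ 0.081735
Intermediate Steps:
A = 16 (A = 4**2 = 16)
H(P) = (-18 + P)**2 (H(P) = (P + 6*(-3))**2 = (P - 18)**2 = (-18 + P)**2)
(-111*H(A) + d)**2/8146477 = (-111*(-18 + 16)**2 + 1260)**2/8146477 = (-111*(-2)**2 + 1260)**2*(1/8146477) = (-111*4 + 1260)**2*(1/8146477) = (-444 + 1260)**2*(1/8146477) = 816**2*(1/8146477) = 665856*(1/8146477) = 665856/8146477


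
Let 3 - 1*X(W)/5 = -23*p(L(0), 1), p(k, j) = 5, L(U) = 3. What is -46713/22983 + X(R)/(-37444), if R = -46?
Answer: -293780257/143429242 ≈ -2.0483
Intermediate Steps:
X(W) = 590 (X(W) = 15 - (-115)*5 = 15 - 5*(-115) = 15 + 575 = 590)
-46713/22983 + X(R)/(-37444) = -46713/22983 + 590/(-37444) = -46713*1/22983 + 590*(-1/37444) = -15571/7661 - 295/18722 = -293780257/143429242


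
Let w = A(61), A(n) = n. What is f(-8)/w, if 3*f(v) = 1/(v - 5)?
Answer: -1/2379 ≈ -0.00042034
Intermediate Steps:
w = 61
f(v) = 1/(3*(-5 + v)) (f(v) = 1/(3*(v - 5)) = 1/(3*(-5 + v)))
f(-8)/w = (1/(3*(-5 - 8)))/61 = ((1/3)/(-13))*(1/61) = ((1/3)*(-1/13))*(1/61) = -1/39*1/61 = -1/2379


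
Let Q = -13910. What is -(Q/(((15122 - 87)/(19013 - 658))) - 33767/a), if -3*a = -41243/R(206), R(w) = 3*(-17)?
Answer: 2090481249773/124017701 ≈ 16856.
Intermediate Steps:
R(w) = -51
a = -41243/153 (a = -(-41243)/(3*(-51)) = -(-41243)*(-1)/(3*51) = -⅓*41243/51 = -41243/153 ≈ -269.56)
-(Q/(((15122 - 87)/(19013 - 658))) - 33767/a) = -(-13910*(19013 - 658)/(15122 - 87) - 33767/(-41243/153)) = -(-13910/(15035/18355) - 33767*(-153/41243)) = -(-13910/(15035*(1/18355)) + 5166351/41243) = -(-13910/3007/3671 + 5166351/41243) = -(-13910*3671/3007 + 5166351/41243) = -(-51063610/3007 + 5166351/41243) = -1*(-2090481249773/124017701) = 2090481249773/124017701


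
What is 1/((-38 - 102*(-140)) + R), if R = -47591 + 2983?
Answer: -1/30366 ≈ -3.2932e-5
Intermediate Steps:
R = -44608
1/((-38 - 102*(-140)) + R) = 1/((-38 - 102*(-140)) - 44608) = 1/((-38 + 14280) - 44608) = 1/(14242 - 44608) = 1/(-30366) = -1/30366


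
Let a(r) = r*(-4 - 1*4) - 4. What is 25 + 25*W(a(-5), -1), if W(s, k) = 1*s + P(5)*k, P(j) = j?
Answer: 800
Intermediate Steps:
a(r) = -4 - 8*r (a(r) = r*(-4 - 4) - 4 = r*(-8) - 4 = -8*r - 4 = -4 - 8*r)
W(s, k) = s + 5*k (W(s, k) = 1*s + 5*k = s + 5*k)
25 + 25*W(a(-5), -1) = 25 + 25*((-4 - 8*(-5)) + 5*(-1)) = 25 + 25*((-4 + 40) - 5) = 25 + 25*(36 - 5) = 25 + 25*31 = 25 + 775 = 800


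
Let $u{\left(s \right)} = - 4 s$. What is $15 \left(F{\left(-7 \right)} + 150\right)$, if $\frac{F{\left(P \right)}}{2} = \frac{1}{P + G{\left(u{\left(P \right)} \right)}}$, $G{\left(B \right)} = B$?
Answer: $\frac{15760}{7} \approx 2251.4$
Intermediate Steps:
$F{\left(P \right)} = - \frac{2}{3 P}$ ($F{\left(P \right)} = \frac{2}{P - 4 P} = \frac{2}{\left(-3\right) P} = 2 \left(- \frac{1}{3 P}\right) = - \frac{2}{3 P}$)
$15 \left(F{\left(-7 \right)} + 150\right) = 15 \left(- \frac{2}{3 \left(-7\right)} + 150\right) = 15 \left(\left(- \frac{2}{3}\right) \left(- \frac{1}{7}\right) + 150\right) = 15 \left(\frac{2}{21} + 150\right) = 15 \cdot \frac{3152}{21} = \frac{15760}{7}$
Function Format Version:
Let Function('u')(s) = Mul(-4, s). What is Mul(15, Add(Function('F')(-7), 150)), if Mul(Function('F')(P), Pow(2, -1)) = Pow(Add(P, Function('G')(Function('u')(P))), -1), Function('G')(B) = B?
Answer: Rational(15760, 7) ≈ 2251.4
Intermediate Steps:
Function('F')(P) = Mul(Rational(-2, 3), Pow(P, -1)) (Function('F')(P) = Mul(2, Pow(Add(P, Mul(-4, P)), -1)) = Mul(2, Pow(Mul(-3, P), -1)) = Mul(2, Mul(Rational(-1, 3), Pow(P, -1))) = Mul(Rational(-2, 3), Pow(P, -1)))
Mul(15, Add(Function('F')(-7), 150)) = Mul(15, Add(Mul(Rational(-2, 3), Pow(-7, -1)), 150)) = Mul(15, Add(Mul(Rational(-2, 3), Rational(-1, 7)), 150)) = Mul(15, Add(Rational(2, 21), 150)) = Mul(15, Rational(3152, 21)) = Rational(15760, 7)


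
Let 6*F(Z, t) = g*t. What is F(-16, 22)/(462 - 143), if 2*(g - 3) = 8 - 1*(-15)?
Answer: 1/6 ≈ 0.16667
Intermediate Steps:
g = 29/2 (g = 3 + (8 - 1*(-15))/2 = 3 + (8 + 15)/2 = 3 + (1/2)*23 = 3 + 23/2 = 29/2 ≈ 14.500)
F(Z, t) = 29*t/12 (F(Z, t) = (29*t/2)/6 = 29*t/12)
F(-16, 22)/(462 - 143) = ((29/12)*22)/(462 - 143) = (319/6)/319 = (1/319)*(319/6) = 1/6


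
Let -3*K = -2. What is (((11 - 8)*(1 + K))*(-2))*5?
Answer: -50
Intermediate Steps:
K = ⅔ (K = -⅓*(-2) = ⅔ ≈ 0.66667)
(((11 - 8)*(1 + K))*(-2))*5 = (((11 - 8)*(1 + ⅔))*(-2))*5 = ((3*(5/3))*(-2))*5 = (5*(-2))*5 = -10*5 = -50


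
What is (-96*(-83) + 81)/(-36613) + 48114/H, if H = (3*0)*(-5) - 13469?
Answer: -1870009863/493140497 ≈ -3.7920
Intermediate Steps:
H = -13469 (H = 0*(-5) - 13469 = 0 - 13469 = -13469)
(-96*(-83) + 81)/(-36613) + 48114/H = (-96*(-83) + 81)/(-36613) + 48114/(-13469) = (7968 + 81)*(-1/36613) + 48114*(-1/13469) = 8049*(-1/36613) - 48114/13469 = -8049/36613 - 48114/13469 = -1870009863/493140497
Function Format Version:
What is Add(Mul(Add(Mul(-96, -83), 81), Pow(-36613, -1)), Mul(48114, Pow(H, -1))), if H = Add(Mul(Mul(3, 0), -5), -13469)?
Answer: Rational(-1870009863, 493140497) ≈ -3.7920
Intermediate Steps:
H = -13469 (H = Add(Mul(0, -5), -13469) = Add(0, -13469) = -13469)
Add(Mul(Add(Mul(-96, -83), 81), Pow(-36613, -1)), Mul(48114, Pow(H, -1))) = Add(Mul(Add(Mul(-96, -83), 81), Pow(-36613, -1)), Mul(48114, Pow(-13469, -1))) = Add(Mul(Add(7968, 81), Rational(-1, 36613)), Mul(48114, Rational(-1, 13469))) = Add(Mul(8049, Rational(-1, 36613)), Rational(-48114, 13469)) = Add(Rational(-8049, 36613), Rational(-48114, 13469)) = Rational(-1870009863, 493140497)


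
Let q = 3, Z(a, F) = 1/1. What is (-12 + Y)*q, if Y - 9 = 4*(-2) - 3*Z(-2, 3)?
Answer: -42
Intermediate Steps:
Z(a, F) = 1
Y = -2 (Y = 9 + (4*(-2) - 3*1) = 9 + (-8 - 3) = 9 - 11 = -2)
(-12 + Y)*q = (-12 - 2)*3 = -14*3 = -42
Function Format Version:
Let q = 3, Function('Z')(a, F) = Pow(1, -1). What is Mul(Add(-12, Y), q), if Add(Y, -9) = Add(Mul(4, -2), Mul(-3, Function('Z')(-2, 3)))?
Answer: -42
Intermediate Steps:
Function('Z')(a, F) = 1
Y = -2 (Y = Add(9, Add(Mul(4, -2), Mul(-3, 1))) = Add(9, Add(-8, -3)) = Add(9, -11) = -2)
Mul(Add(-12, Y), q) = Mul(Add(-12, -2), 3) = Mul(-14, 3) = -42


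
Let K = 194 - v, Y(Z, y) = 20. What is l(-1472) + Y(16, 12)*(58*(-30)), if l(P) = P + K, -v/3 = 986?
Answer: -33120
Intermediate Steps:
v = -2958 (v = -3*986 = -2958)
K = 3152 (K = 194 - 1*(-2958) = 194 + 2958 = 3152)
l(P) = 3152 + P (l(P) = P + 3152 = 3152 + P)
l(-1472) + Y(16, 12)*(58*(-30)) = (3152 - 1472) + 20*(58*(-30)) = 1680 + 20*(-1740) = 1680 - 34800 = -33120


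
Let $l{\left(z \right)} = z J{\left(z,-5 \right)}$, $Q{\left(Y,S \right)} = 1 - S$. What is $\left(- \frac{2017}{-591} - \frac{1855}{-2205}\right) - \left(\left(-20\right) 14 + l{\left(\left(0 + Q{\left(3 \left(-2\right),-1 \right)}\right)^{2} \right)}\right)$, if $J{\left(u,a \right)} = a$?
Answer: $\frac{3776098}{12411} \approx 304.25$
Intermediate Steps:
$l{\left(z \right)} = - 5 z$ ($l{\left(z \right)} = z \left(-5\right) = - 5 z$)
$\left(- \frac{2017}{-591} - \frac{1855}{-2205}\right) - \left(\left(-20\right) 14 + l{\left(\left(0 + Q{\left(3 \left(-2\right),-1 \right)}\right)^{2} \right)}\right) = \left(- \frac{2017}{-591} - \frac{1855}{-2205}\right) - \left(\left(-20\right) 14 - 5 \left(0 + \left(1 - -1\right)\right)^{2}\right) = \left(\left(-2017\right) \left(- \frac{1}{591}\right) - - \frac{53}{63}\right) - \left(-280 - 5 \left(0 + \left(1 + 1\right)\right)^{2}\right) = \left(\frac{2017}{591} + \frac{53}{63}\right) - \left(-280 - 5 \left(0 + 2\right)^{2}\right) = \frac{52798}{12411} - \left(-280 - 5 \cdot 2^{2}\right) = \frac{52798}{12411} - \left(-280 - 20\right) = \frac{52798}{12411} - -300 = \frac{52798}{12411} + 300 = \frac{3776098}{12411}$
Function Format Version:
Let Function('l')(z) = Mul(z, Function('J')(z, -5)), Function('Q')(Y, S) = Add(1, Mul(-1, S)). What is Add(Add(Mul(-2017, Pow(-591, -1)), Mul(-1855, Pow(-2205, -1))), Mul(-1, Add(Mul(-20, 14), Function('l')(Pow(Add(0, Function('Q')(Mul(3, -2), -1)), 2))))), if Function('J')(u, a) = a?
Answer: Rational(3776098, 12411) ≈ 304.25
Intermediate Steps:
Function('l')(z) = Mul(-5, z) (Function('l')(z) = Mul(z, -5) = Mul(-5, z))
Add(Add(Mul(-2017, Pow(-591, -1)), Mul(-1855, Pow(-2205, -1))), Mul(-1, Add(Mul(-20, 14), Function('l')(Pow(Add(0, Function('Q')(Mul(3, -2), -1)), 2))))) = Add(Add(Mul(-2017, Pow(-591, -1)), Mul(-1855, Pow(-2205, -1))), Mul(-1, Add(Mul(-20, 14), Mul(-5, Pow(Add(0, Add(1, Mul(-1, -1))), 2))))) = Add(Add(Mul(-2017, Rational(-1, 591)), Mul(-1855, Rational(-1, 2205))), Mul(-1, Add(-280, Mul(-5, Pow(Add(0, Add(1, 1)), 2))))) = Add(Add(Rational(2017, 591), Rational(53, 63)), Mul(-1, Add(-280, Mul(-5, Pow(Add(0, 2), 2))))) = Add(Rational(52798, 12411), Mul(-1, Add(-280, Mul(-5, Pow(2, 2))))) = Add(Rational(52798, 12411), Mul(-1, Add(-280, Mul(-5, 4)))) = Add(Rational(52798, 12411), Mul(-1, Add(-280, -20))) = Add(Rational(52798, 12411), Mul(-1, -300)) = Add(Rational(52798, 12411), 300) = Rational(3776098, 12411)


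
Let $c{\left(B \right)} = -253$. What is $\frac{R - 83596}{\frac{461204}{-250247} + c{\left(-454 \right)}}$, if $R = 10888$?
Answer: $\frac{18194958876}{63773695} \approx 285.31$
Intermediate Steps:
$\frac{R - 83596}{\frac{461204}{-250247} + c{\left(-454 \right)}} = \frac{10888 - 83596}{\frac{461204}{-250247} - 253} = - \frac{72708}{461204 \left(- \frac{1}{250247}\right) - 253} = - \frac{72708}{- \frac{461204}{250247} - 253} = - \frac{72708}{- \frac{63773695}{250247}} = \left(-72708\right) \left(- \frac{250247}{63773695}\right) = \frac{18194958876}{63773695}$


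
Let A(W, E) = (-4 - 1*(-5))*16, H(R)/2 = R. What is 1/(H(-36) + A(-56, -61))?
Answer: -1/56 ≈ -0.017857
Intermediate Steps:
H(R) = 2*R
A(W, E) = 16 (A(W, E) = (-4 + 5)*16 = 1*16 = 16)
1/(H(-36) + A(-56, -61)) = 1/(2*(-36) + 16) = 1/(-72 + 16) = 1/(-56) = -1/56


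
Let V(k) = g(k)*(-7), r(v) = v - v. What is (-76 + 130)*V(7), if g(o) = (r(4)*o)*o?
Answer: 0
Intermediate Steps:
r(v) = 0
g(o) = 0 (g(o) = (0*o)*o = 0*o = 0)
V(k) = 0 (V(k) = 0*(-7) = 0)
(-76 + 130)*V(7) = (-76 + 130)*0 = 54*0 = 0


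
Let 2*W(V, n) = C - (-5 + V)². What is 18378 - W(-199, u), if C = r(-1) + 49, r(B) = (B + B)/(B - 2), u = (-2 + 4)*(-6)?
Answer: 234967/6 ≈ 39161.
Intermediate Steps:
u = -12 (u = 2*(-6) = -12)
r(B) = 2*B/(-2 + B) (r(B) = (2*B)/(-2 + B) = 2*B/(-2 + B))
C = 149/3 (C = 2*(-1)/(-2 - 1) + 49 = 2*(-1)/(-3) + 49 = 2*(-1)*(-⅓) + 49 = ⅔ + 49 = 149/3 ≈ 49.667)
W(V, n) = 149/6 - (-5 + V)²/2 (W(V, n) = (149/3 - (-5 + V)²)/2 = 149/6 - (-5 + V)²/2)
18378 - W(-199, u) = 18378 - (149/6 - (-5 - 199)²/2) = 18378 - (149/6 - ½*(-204)²) = 18378 - (149/6 - ½*41616) = 18378 - (149/6 - 20808) = 18378 - 1*(-124699/6) = 18378 + 124699/6 = 234967/6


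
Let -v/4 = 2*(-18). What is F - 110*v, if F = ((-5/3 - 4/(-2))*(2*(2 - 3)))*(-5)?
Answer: -47510/3 ≈ -15837.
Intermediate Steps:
F = 10/3 (F = ((-5*⅓ - 4*(-½))*(2*(-1)))*(-5) = ((-5/3 + 2)*(-2))*(-5) = ((⅓)*(-2))*(-5) = -⅔*(-5) = 10/3 ≈ 3.3333)
v = 144 (v = -8*(-18) = -4*(-36) = 144)
F - 110*v = 10/3 - 110*144 = 10/3 - 15840 = -47510/3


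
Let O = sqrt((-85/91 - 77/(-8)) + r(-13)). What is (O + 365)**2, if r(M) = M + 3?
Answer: (132860 + I*sqrt(173446))**2/132496 ≈ 1.3322e+5 + 835.23*I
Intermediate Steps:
r(M) = 3 + M
O = I*sqrt(173446)/364 (O = sqrt((-85/91 - 77/(-8)) + (3 - 13)) = sqrt((-85*1/91 - 77*(-1/8)) - 10) = sqrt((-85/91 + 77/8) - 10) = sqrt(6327/728 - 10) = sqrt(-953/728) = I*sqrt(173446)/364 ≈ 1.1441*I)
(O + 365)**2 = (I*sqrt(173446)/364 + 365)**2 = (365 + I*sqrt(173446)/364)**2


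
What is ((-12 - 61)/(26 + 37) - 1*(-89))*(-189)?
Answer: -16602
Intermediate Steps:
((-12 - 61)/(26 + 37) - 1*(-89))*(-189) = (-73/63 + 89)*(-189) = (5534/63)*(-189) = -16602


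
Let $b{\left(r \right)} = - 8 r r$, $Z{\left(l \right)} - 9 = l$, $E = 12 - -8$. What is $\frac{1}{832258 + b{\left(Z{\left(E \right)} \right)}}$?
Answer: $\frac{1}{825530} \approx 1.2113 \cdot 10^{-6}$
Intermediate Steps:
$E = 20$ ($E = 12 + 8 = 20$)
$Z{\left(l \right)} = 9 + l$
$b{\left(r \right)} = - 8 r^{2}$
$\frac{1}{832258 + b{\left(Z{\left(E \right)} \right)}} = \frac{1}{832258 - 8 \left(9 + 20\right)^{2}} = \frac{1}{832258 - 8 \cdot 29^{2}} = \frac{1}{832258 - 6728} = \frac{1}{825530}$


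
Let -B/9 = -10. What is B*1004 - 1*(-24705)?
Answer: 115065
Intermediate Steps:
B = 90 (B = -9*(-10) = 90)
B*1004 - 1*(-24705) = 90*1004 - 1*(-24705) = 90360 + 24705 = 115065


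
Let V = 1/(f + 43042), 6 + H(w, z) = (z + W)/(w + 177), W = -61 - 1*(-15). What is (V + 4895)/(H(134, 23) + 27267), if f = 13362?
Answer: 85866347691/478201459792 ≈ 0.17956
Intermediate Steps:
W = -46 (W = -61 + 15 = -46)
H(w, z) = -6 + (-46 + z)/(177 + w) (H(w, z) = -6 + (z - 46)/(w + 177) = -6 + (-46 + z)/(177 + w))
V = 1/56404 (V = 1/(13362 + 43042) = 1/56404 ≈ 1.7729e-5)
(V + 4895)/(H(134, 23) + 27267) = (1/56404 + 4895)/((-1108 + 23 - 6*134)/(177 + 134) + 27267) = 276097581/(56404*((-1108 + 23 - 804)/311 + 27267)) = 276097581/(56404*((1/311)*(-1889) + 27267)) = 276097581/(56404*(-1889/311 + 27267)) = 276097581/(56404*(8478148/311)) = (276097581/56404)*(311/8478148) = 85866347691/478201459792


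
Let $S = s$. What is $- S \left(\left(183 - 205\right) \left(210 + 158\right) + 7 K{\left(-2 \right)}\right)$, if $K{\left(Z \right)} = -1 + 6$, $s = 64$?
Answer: $515904$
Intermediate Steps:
$S = 64$
$K{\left(Z \right)} = 5$
$- S \left(\left(183 - 205\right) \left(210 + 158\right) + 7 K{\left(-2 \right)}\right) = - 64 \left(\left(183 - 205\right) \left(210 + 158\right) + 7 \cdot 5\right) = - 64 \left(\left(-22\right) 368 + 35\right) = - 64 \left(-8096 + 35\right) = - 64 \left(-8061\right) = \left(-1\right) \left(-515904\right) = 515904$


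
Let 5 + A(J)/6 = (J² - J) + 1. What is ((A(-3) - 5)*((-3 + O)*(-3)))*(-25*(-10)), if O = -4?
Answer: 225750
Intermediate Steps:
A(J) = -24 - 6*J + 6*J² (A(J) = -30 + 6*((J² - J) + 1) = -30 + 6*(1 + J² - J) = -30 + (6 - 6*J + 6*J²) = -24 - 6*J + 6*J²)
((A(-3) - 5)*((-3 + O)*(-3)))*(-25*(-10)) = (((-24 - 6*(-3) + 6*(-3)²) - 5)*((-3 - 4)*(-3)))*(-25*(-10)) = (((-24 + 18 + 6*9) - 5)*(-7*(-3)))*250 = (((-24 + 18 + 54) - 5)*21)*250 = ((48 - 5)*21)*250 = (43*21)*250 = 903*250 = 225750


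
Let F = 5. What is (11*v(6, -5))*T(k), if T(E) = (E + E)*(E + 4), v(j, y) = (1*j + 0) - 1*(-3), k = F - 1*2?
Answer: 4158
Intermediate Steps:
k = 3 (k = 5 - 1*2 = 5 - 2 = 3)
v(j, y) = 3 + j (v(j, y) = (j + 0) + 3 = j + 3 = 3 + j)
T(E) = 2*E*(4 + E) (T(E) = (2*E)*(4 + E) = 2*E*(4 + E))
(11*v(6, -5))*T(k) = (11*(3 + 6))*(2*3*(4 + 3)) = (11*9)*(2*3*7) = 99*42 = 4158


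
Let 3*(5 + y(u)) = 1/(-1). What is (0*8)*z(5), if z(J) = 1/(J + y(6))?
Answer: 0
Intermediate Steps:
y(u) = -16/3 (y(u) = -5 + (1/3)/(-1) = -5 + (1/3)*(-1) = -5 - 1/3 = -16/3)
z(J) = 1/(-16/3 + J) (z(J) = 1/(J - 16/3) = 1/(-16/3 + J))
(0*8)*z(5) = (0*8)*(3/(-16 + 3*5)) = 0*(3/(-16 + 15)) = 0*(3/(-1)) = 0*(3*(-1)) = 0*(-3) = 0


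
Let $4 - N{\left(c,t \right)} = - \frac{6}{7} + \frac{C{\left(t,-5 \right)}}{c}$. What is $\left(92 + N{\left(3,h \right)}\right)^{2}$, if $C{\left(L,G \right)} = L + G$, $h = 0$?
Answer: $\frac{4280761}{441} \approx 9706.9$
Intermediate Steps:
$C{\left(L,G \right)} = G + L$
$N{\left(c,t \right)} = \frac{34}{7} - \frac{-5 + t}{c}$ ($N{\left(c,t \right)} = 4 - \left(- \frac{6}{7} + \frac{-5 + t}{c}\right) = 4 + \left(\frac{6}{7} - \frac{-5 + t}{c}\right) = \frac{34}{7} - \frac{-5 + t}{c}$)
$\left(92 + N{\left(3,h \right)}\right)^{2} = \left(92 + \frac{5 - 0 + \frac{34}{7} \cdot 3}{3}\right)^{2} = \left(92 + \frac{5 + 0 + \frac{102}{7}}{3}\right)^{2} = \left(92 + \frac{1}{3} \cdot \frac{137}{7}\right)^{2} = \left(92 + \frac{137}{21}\right)^{2} = \left(\frac{2069}{21}\right)^{2} = \frac{4280761}{441}$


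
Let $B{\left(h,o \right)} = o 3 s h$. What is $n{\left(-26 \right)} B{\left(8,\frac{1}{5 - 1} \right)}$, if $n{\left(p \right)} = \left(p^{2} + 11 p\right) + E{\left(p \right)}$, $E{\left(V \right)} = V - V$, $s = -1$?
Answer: $-2340$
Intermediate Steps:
$E{\left(V \right)} = 0$
$n{\left(p \right)} = p^{2} + 11 p$ ($n{\left(p \right)} = \left(p^{2} + 11 p\right) + 0 = p^{2} + 11 p$)
$B{\left(h,o \right)} = - 3 h o$ ($B{\left(h,o \right)} = o 3 \left(-1\right) h = 3 o \left(-1\right) h = - 3 o h = - 3 h o$)
$n{\left(-26 \right)} B{\left(8,\frac{1}{5 - 1} \right)} = - 26 \left(11 - 26\right) \left(\left(-3\right) 8 \frac{1}{5 - 1}\right) = \left(-26\right) \left(-15\right) \left(\left(-3\right) 8 \cdot \frac{1}{4}\right) = 390 \left(\left(-3\right) 8 \cdot \frac{1}{4}\right) = 390 \left(-6\right) = -2340$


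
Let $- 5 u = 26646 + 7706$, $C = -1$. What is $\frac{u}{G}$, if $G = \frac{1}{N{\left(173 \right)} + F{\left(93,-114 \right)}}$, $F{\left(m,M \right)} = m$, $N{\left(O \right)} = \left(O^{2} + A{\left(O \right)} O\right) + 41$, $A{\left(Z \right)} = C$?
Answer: $-205356256$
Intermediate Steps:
$A{\left(Z \right)} = -1$
$N{\left(O \right)} = 41 + O^{2} - O$ ($N{\left(O \right)} = \left(O^{2} - O\right) + 41 = 41 + O^{2} - O$)
$u = - \frac{34352}{5}$ ($u = - \frac{26646 + 7706}{5} = \left(- \frac{1}{5}\right) 34352 = - \frac{34352}{5} \approx -6870.4$)
$G = \frac{1}{29890}$ ($G = \frac{1}{\left(41 + 173^{2} - 173\right) + 93} = \frac{1}{\left(41 + 29929 - 173\right) + 93} = \frac{1}{29797 + 93} = \frac{1}{29890} \approx 3.3456 \cdot 10^{-5}$)
$\frac{u}{G} = - \frac{34352 \frac{1}{\frac{1}{29890}}}{5} = \left(- \frac{34352}{5}\right) 29890 = -205356256$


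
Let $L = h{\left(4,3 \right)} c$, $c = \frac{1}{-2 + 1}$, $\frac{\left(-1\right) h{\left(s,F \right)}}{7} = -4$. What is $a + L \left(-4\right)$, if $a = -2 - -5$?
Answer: $115$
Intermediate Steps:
$h{\left(s,F \right)} = 28$ ($h{\left(s,F \right)} = \left(-7\right) \left(-4\right) = 28$)
$c = -1$ ($c = \frac{1}{-1} = -1$)
$L = -28$ ($L = 28 \left(-1\right) = -28$)
$a = 3$ ($a = -2 + 5 = 3$)
$a + L \left(-4\right) = 3 - -112 = 3 + 112 = 115$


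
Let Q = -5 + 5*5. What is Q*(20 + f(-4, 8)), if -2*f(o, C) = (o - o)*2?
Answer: 400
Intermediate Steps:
Q = 20 (Q = -5 + 25 = 20)
f(o, C) = 0 (f(o, C) = -(o - o)*2/2 = -0*2 = -1/2*0 = 0)
Q*(20 + f(-4, 8)) = 20*(20 + 0) = 20*20 = 400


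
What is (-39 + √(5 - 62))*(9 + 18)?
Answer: -1053 + 27*I*√57 ≈ -1053.0 + 203.85*I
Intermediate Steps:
(-39 + √(5 - 62))*(9 + 18) = (-39 + √(-57))*27 = (-39 + I*√57)*27 = -1053 + 27*I*√57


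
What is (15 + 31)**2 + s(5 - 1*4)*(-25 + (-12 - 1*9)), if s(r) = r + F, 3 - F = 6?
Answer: 2208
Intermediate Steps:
F = -3 (F = 3 - 1*6 = 3 - 6 = -3)
s(r) = -3 + r (s(r) = r - 3 = -3 + r)
(15 + 31)**2 + s(5 - 1*4)*(-25 + (-12 - 1*9)) = (15 + 31)**2 + (-3 + (5 - 1*4))*(-25 + (-12 - 1*9)) = 46**2 + (-3 + (5 - 4))*(-25 + (-12 - 9)) = 2116 + (-3 + 1)*(-25 - 21) = 2116 - 2*(-46) = 2116 + 92 = 2208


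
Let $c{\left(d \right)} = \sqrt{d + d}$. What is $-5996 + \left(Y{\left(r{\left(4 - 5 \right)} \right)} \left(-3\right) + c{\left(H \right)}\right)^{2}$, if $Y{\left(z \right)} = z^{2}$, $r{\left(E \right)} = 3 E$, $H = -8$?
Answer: $-5283 - 216 i \approx -5283.0 - 216.0 i$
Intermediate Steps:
$c{\left(d \right)} = \sqrt{2} \sqrt{d}$ ($c{\left(d \right)} = \sqrt{2 d} = \sqrt{2} \sqrt{d}$)
$-5996 + \left(Y{\left(r{\left(4 - 5 \right)} \right)} \left(-3\right) + c{\left(H \right)}\right)^{2} = -5996 + \left(\left(3 \left(4 - 5\right)\right)^{2} \left(-3\right) + \sqrt{2} \sqrt{-8}\right)^{2} = -5996 + \left(\left(3 \left(4 - 5\right)\right)^{2} \left(-3\right) + \sqrt{2} \cdot 2 i \sqrt{2}\right)^{2} = -5996 + \left(\left(3 \left(-1\right)\right)^{2} \left(-3\right) + 4 i\right)^{2} = -5996 + \left(\left(-3\right)^{2} \left(-3\right) + 4 i\right)^{2} = -5996 + \left(9 \left(-3\right) + 4 i\right)^{2} = -5996 + \left(-27 + 4 i\right)^{2}$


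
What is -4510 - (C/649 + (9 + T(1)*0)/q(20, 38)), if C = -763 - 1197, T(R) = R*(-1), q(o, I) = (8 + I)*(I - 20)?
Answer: -269103409/59708 ≈ -4507.0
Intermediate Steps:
q(o, I) = (-20 + I)*(8 + I) (q(o, I) = (8 + I)*(-20 + I) = (-20 + I)*(8 + I))
T(R) = -R
C = -1960
-4510 - (C/649 + (9 + T(1)*0)/q(20, 38)) = -4510 - (-1960/649 + (9 - 1*1*0)/(-160 + 38² - 12*38)) = -4510 - (-1960*1/649 + (9 - 1*0)/(-160 + 1444 - 456)) = -4510 - (-1960/649 + (9 + 0)/828) = -4510 - (-1960/649 + 9*(1/828)) = -4510 - (-1960/649 + 1/92) = -4510 - 1*(-179671/59708) = -4510 + 179671/59708 = -269103409/59708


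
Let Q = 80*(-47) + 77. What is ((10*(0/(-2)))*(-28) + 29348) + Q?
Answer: 25665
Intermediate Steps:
Q = -3683 (Q = -3760 + 77 = -3683)
((10*(0/(-2)))*(-28) + 29348) + Q = ((10*(0/(-2)))*(-28) + 29348) - 3683 = ((10*(0*(-1/2)))*(-28) + 29348) - 3683 = ((10*0)*(-28) + 29348) - 3683 = (0*(-28) + 29348) - 3683 = (0 + 29348) - 3683 = 29348 - 3683 = 25665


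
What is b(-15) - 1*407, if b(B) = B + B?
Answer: -437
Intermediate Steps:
b(B) = 2*B
b(-15) - 1*407 = 2*(-15) - 1*407 = -30 - 407 = -437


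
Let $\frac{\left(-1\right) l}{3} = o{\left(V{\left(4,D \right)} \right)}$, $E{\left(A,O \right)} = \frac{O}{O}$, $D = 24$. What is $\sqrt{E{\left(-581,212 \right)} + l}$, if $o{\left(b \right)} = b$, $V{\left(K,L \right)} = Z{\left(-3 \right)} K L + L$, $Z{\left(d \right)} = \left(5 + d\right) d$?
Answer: $\sqrt{1657} \approx 40.706$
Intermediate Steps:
$Z{\left(d \right)} = d \left(5 + d\right)$
$E{\left(A,O \right)} = 1$
$V{\left(K,L \right)} = L - 6 K L$ ($V{\left(K,L \right)} = - 3 \left(5 - 3\right) K L + L = \left(-3\right) 2 K L + L = - 6 K L + L = L - 6 K L$)
$l = 1656$ ($l = - 3 \cdot 24 \left(1 - 24\right) = - 3 \cdot 24 \left(-23\right) = \left(-3\right) \left(-552\right) = 1656$)
$\sqrt{E{\left(-581,212 \right)} + l} = \sqrt{1 + 1656} = \sqrt{1657}$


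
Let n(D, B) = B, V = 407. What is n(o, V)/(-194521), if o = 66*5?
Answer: -407/194521 ≈ -0.0020923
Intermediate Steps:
o = 330
n(o, V)/(-194521) = 407/(-194521) = 407*(-1/194521) = -407/194521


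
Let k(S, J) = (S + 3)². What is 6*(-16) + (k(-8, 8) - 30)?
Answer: -101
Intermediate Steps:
k(S, J) = (3 + S)²
6*(-16) + (k(-8, 8) - 30) = 6*(-16) + ((3 - 8)² - 30) = -96 + ((-5)² - 30) = -96 + (25 - 30) = -96 - 5 = -101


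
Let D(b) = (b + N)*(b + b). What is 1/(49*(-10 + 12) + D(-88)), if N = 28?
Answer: 1/10658 ≈ 9.3826e-5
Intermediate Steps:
D(b) = 2*b*(28 + b) (D(b) = (b + 28)*(b + b) = (28 + b)*(2*b) = 2*b*(28 + b))
1/(49*(-10 + 12) + D(-88)) = 1/(49*(-10 + 12) + 2*(-88)*(28 - 88)) = 1/(49*2 + 2*(-88)*(-60)) = 1/(98 + 10560) = 1/10658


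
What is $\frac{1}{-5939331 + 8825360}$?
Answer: $\frac{1}{2886029} \approx 3.465 \cdot 10^{-7}$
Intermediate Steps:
$\frac{1}{-5939331 + 8825360} = \frac{1}{2886029}$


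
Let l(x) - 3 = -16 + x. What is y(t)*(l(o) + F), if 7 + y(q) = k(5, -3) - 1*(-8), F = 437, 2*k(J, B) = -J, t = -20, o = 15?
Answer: -1317/2 ≈ -658.50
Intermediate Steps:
k(J, B) = -J/2 (k(J, B) = (-J)/2 = -J/2)
l(x) = -13 + x (l(x) = 3 + (-16 + x) = -13 + x)
y(q) = -3/2 (y(q) = -7 + (-½*5 - 1*(-8)) = -7 + (-5/2 + 8) = -7 + 11/2 = -3/2)
y(t)*(l(o) + F) = -3*((-13 + 15) + 437)/2 = -3*(2 + 437)/2 = -3/2*439 = -1317/2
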